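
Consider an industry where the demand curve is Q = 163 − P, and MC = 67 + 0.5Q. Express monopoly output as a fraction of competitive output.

Inverting demand: P = 163 − Q.
Monopoly sets MR = MC: 163 − 2Q = 67 + 0.5Q ⇒ Q = 38.4, P = 163 − 38.4 = 124.6.
Competitive equilibrium sets price equal to marginal cost: 163 − Q = 67 + 0.5Q, so Q = 64 and P = 99.
Ratio Q_m/Q_c = 38.4/64 = 0.6.

Q_m/Q_c = 0.6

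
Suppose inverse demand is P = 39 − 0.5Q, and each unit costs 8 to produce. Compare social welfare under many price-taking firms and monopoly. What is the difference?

Competitive firms price at marginal cost: P = 8, giving Q = 62.
CS = ½·(39 − 8)·62 = 961; PS = (8 − 8)·62 = 0; TS = 961.
Monopoly sets MR = MC: 39 − Q = 8 ⇒ Q = 31, P = 39 − 0.5·31 = 23.5.
CS = ½·(39 − 23.5)·31 = 240.25; PS = (23.5 − 8)·31 = 480.5; TS = 720.75.
Change in social welfare: 720.75 − 961 = −240.25.

TS falls by 240.25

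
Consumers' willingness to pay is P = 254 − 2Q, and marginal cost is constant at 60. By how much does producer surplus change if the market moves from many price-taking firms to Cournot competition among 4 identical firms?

Competitive firms price at marginal cost: P = 60, giving Q = 97.
PS = (60 − 60)·97 = 0.
Cournot with 4 identical firms: the symmetric best-response condition is 254 − 10q = 60. Each firm produces q = 19.4, total output Q = 77.6, price P = 98.8.
PS = (98.8 − 60)·77.6 = 3010.88.
Change in producer surplus: 3010.88 − 0 = 3010.88.

Producer surplus rises by 3010.88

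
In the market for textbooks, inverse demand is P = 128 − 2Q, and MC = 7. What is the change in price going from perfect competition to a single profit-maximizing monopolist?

Competitive firms price at marginal cost: P = 7, giving Q = 60.5.
A monopolist chooses Q where MR = MC. MR = 128 − 4Q; setting this equal to 7 gives Q = 30.25 and P = 67.5.
Change in price: 67.5 − 7 = 60.5.

P rises by 60.5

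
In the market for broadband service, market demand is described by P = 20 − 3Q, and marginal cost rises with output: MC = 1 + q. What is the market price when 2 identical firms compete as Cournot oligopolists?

Cournot with 2 identical firms: the symmetric best-response condition is 20 − 9q = 1 + q. Each firm produces q = 1.9, total output Q = 3.8, price P = 8.6.

P = 8.6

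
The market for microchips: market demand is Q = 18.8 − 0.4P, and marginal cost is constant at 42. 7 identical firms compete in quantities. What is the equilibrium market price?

Inverting demand: P = 47 − 2.5Q.
In a 7-firm Cournot equilibrium, symmetry and the first-order condition give q = (47 − 42)/(20) = 0.25. So Q = 1.75 and P = 42.625.

P = 42.625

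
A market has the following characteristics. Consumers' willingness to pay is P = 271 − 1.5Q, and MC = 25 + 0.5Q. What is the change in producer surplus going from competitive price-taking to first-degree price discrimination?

PS rises by 11346.75

Competitive equilibrium sets price equal to marginal cost: 271 − 1.5Q = 25 + 0.5Q, so Q = 123 and P = 86.5.
PS = P·Q − VC(Q) = 86.5·123 − (25·123 + ½·0.5·123²) = 3782.25.
With perfect price discrimination, output is the efficient level Q = 123 (where demand meets MC), but every buyer pays their willingness to pay: CS = 0 and PS = total surplus.
PS = ½·(271 − 25)·123 = 15129.
Change in producer surplus: 15129 − 3782.25 = 11346.75.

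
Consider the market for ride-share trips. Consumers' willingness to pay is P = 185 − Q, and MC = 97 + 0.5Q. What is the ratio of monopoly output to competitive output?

Q_m/Q_c = 0.6

The monopolist equates marginal revenue to marginal cost: 185 − 2Q = 97 + 0.5Q, so Q = 35.2. From demand, P = 149.8.
Under competition P = MC: 185 − Q = 97 + 0.5Q ⇒ Q = 176/3, P = 379/3.
Ratio Q_m/Q_c = 35.2/(176/3) = 0.6.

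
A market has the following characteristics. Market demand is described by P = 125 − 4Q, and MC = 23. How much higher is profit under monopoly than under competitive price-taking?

Under competition P = MC = 23, so Q = (125 − 23)/4 = 25.5.
Profit = (23 − 23)·25.5 = 0.
The monopolist equates marginal revenue to marginal cost: 125 − 8Q = 23, so Q = 12.75. From demand, P = 74.
Profit = (74 − 23)·12.75 = 650.25.
Change in profit: 650.25 − 0 = 650.25.

Profit rises by 650.25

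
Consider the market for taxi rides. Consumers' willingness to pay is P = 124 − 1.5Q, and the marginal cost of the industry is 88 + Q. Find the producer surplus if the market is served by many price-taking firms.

PS = 103.68

Competitive equilibrium sets price equal to marginal cost: 124 − 1.5Q = 88 + Q, so Q = 14.4 and P = 102.4.
PS = P·Q − VC(Q) = 102.4·14.4 − (88·14.4 + ½·1·14.4²) = 103.68.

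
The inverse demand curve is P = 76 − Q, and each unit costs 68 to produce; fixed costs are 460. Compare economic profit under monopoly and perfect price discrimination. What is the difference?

A monopolist chooses Q where MR = MC. MR = 76 − 2Q; setting this equal to 68 gives Q = 4 and P = 72.
Profit = (72 − 68)·4 − 460 = −444.
With perfect price discrimination, output is the efficient level Q = 8 (where demand meets MC), but every buyer pays their willingness to pay: CS = 0 and PS = total surplus.
PS equals the full surplus area, 32. Profit = 32 − 460 = −428.
Change in economic profit: −428 − −444 = 16.

π rises by 16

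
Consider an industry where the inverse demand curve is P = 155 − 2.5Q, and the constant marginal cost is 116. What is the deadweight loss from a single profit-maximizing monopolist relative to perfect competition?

Perfect competition: P = MC = 116, so 155 − 2.5Q = 116 and Q = 15.6.
A monopolist chooses Q where MR = MC. MR = 155 − 5Q; setting this equal to 116 gives Q = 7.8 and P = 135.5.
DWL is the triangle between Q = 7.8 and Q = 15.6: ½·(15.6 − 7.8)·(135.5 − 116) = 76.05.

DWL = 76.05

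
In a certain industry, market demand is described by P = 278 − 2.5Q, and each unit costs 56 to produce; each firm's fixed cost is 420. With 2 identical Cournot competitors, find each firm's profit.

π_i = 1770.4

Cournot with 2 identical firms: the symmetric best-response condition is 278 − 7.5q = 56. Each firm produces q = 29.6, total output Q = 59.2, price P = 130.
Each firm's profit = (130 − 56)·29.6 − 420 = 1770.4.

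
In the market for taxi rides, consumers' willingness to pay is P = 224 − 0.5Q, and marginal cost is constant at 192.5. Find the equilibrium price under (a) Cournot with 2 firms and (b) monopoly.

With 2 symmetric Cournot firms, each firm's FOC gives 224 − 1.5q = 192.5, so q = 21, Q = 2·21 = 42, and P = 203.
The monopolist equates marginal revenue to marginal cost: 224 − Q = 192.5, so Q = 31.5. From demand, P = 208.25.

Cournot: P = 203; Monopoly: P = 208.25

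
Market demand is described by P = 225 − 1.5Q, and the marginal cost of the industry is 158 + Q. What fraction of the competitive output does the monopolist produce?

The monopolist equates marginal revenue to marginal cost: 225 − 3Q = 158 + Q, so Q = 16.75. From demand, P = 199.875.
Under competition P = MC: 225 − 1.5Q = 158 + Q ⇒ Q = 26.8, P = 184.8.
Ratio Q_m/Q_c = 16.75/26.8 = 0.625.

Q_m/Q_c = 0.625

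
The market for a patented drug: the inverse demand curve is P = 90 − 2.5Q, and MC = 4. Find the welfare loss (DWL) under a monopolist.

DWL = 369.8

Under competition P = MC = 4, so Q = (90 − 4)/2.5 = 34.4.
Monopoly sets MR = MC: 90 − 5Q = 4 ⇒ Q = 17.2, P = 90 − 2.5·17.2 = 47.
DWL is the triangle between Q = 17.2 and Q = 34.4: ½·(34.4 − 17.2)·(47 − 4) = 369.8.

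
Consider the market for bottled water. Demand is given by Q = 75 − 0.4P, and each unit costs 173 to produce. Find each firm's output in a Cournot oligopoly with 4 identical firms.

q_i = 1.16

Inverting demand: P = 187.5 − 2.5Q.
In a 4-firm Cournot equilibrium, symmetry and the first-order condition give q = (187.5 − 173)/(12.5) = 1.16. So Q = 4.64 and P = 175.9.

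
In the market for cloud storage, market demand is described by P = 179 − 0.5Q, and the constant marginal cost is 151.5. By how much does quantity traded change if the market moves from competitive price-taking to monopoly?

Under competition P = MC = 151.5, so Q = (179 − 151.5)/0.5 = 55.
Monopoly sets MR = MC: 179 − Q = 151.5 ⇒ Q = 27.5, P = 179 − 0.5·27.5 = 165.25.
Change in quantity traded: 27.5 − 55 = −27.5.

Q falls by 27.5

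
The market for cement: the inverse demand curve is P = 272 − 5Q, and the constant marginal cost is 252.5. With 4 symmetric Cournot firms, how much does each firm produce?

q_i = 0.78

With 4 symmetric Cournot firms, each firm's FOC gives 272 − 25q = 252.5, so q = 0.78, Q = 4·0.78 = 3.12, and P = 256.4.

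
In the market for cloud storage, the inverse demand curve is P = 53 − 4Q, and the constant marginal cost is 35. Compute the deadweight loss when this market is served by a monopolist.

DWL = 10.125

Under competition P = MC = 35, so Q = (53 − 35)/4 = 4.5.
Monopoly sets MR = MC: 53 − 8Q = 35 ⇒ Q = 2.25, P = 53 − 4·2.25 = 44.
DWL is the triangle between Q = 2.25 and Q = 4.5: ½·(4.5 − 2.25)·(44 − 35) = 10.125.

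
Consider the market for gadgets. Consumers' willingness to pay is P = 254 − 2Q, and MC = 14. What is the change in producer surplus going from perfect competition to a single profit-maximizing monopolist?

Producer surplus rises by 7200

Competitive firms price at marginal cost: P = 14, giving Q = 120.
PS = (14 − 14)·120 = 0.
A monopolist chooses Q where MR = MC. MR = 254 − 4Q; setting this equal to 14 gives Q = 60 and P = 134.
PS = (134 − 14)·60 = 7200.
Change in producer surplus: 7200 − 0 = 7200.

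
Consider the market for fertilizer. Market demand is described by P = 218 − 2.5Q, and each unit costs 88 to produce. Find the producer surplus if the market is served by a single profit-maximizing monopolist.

A monopolist chooses Q where MR = MC. MR = 218 − 5Q; setting this equal to 88 gives Q = 26 and P = 153.
PS = (153 − 88)·26 = 1690.

PS = 1690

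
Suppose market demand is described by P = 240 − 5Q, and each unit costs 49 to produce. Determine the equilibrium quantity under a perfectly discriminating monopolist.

Q = 38.2

Under first-degree price discrimination the firm charges each unit its demand price and produces up to where P = MC, i.e. Q = 38.2. Consumer surplus is zero; producer surplus equals total surplus.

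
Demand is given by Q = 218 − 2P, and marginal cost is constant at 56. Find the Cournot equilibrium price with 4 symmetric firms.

P = 66.6

Inverting demand: P = 109 − 0.5Q.
With 4 symmetric Cournot firms, each firm's FOC gives 109 − 2.5q = 56, so q = 21.2, Q = 4·21.2 = 84.8, and P = 66.6.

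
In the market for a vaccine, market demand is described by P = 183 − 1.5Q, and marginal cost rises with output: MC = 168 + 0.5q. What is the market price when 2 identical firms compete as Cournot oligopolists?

P = 174

In a 2-firm Cournot equilibrium, symmetry and the first-order condition give q = (183 − 168)/(5) = 3. So Q = 6 and P = 174.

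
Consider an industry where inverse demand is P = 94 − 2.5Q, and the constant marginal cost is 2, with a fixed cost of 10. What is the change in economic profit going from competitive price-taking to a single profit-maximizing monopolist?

Economic profit rises by 846.4

Competitive firms price at marginal cost: P = 2, giving Q = 36.8.
Profit = (2 − 2)·36.8 − 10 = −10.
The monopolist equates marginal revenue to marginal cost: 94 − 5Q = 2, so Q = 18.4. From demand, P = 48.
Profit = (48 − 2)·18.4 − 10 = 836.4.
Change in economic profit: 836.4 − −10 = 846.4.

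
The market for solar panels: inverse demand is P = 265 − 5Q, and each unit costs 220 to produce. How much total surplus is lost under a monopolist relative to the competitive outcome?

Perfect competition: P = MC = 220, so 265 − 5Q = 220 and Q = 9.
A monopolist chooses Q where MR = MC. MR = 265 − 10Q; setting this equal to 220 gives Q = 4.5 and P = 242.5.
DWL is the triangle between Q = 4.5 and Q = 9: ½·(9 − 4.5)·(242.5 − 220) = 50.625.

DWL = 50.625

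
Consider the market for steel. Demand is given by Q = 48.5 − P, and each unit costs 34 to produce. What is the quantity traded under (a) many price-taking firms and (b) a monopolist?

Inverting demand: P = 48.5 − Q.
Perfect competition: P = MC = 34, so 48.5 − Q = 34 and Q = 14.5.
The monopolist equates marginal revenue to marginal cost: 48.5 − 2Q = 34, so Q = 7.25. From demand, P = 41.25.

Competition: Q = 14.5; Monopoly: Q = 7.25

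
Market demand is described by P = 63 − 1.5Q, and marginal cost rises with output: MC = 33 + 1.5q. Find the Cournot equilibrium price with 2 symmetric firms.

P = 48

With 2 symmetric Cournot firms, each firm's FOC gives 63 − 4.5q = 33 + 1.5q, so q = 5, Q = 2·5 = 10, and P = 48.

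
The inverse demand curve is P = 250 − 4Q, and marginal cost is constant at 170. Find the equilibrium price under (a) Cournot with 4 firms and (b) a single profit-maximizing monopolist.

Cournot: P = 186; Monopoly: P = 210

With 4 symmetric Cournot firms, each firm's FOC gives 250 − 20q = 170, so q = 4, Q = 4·4 = 16, and P = 186.
The monopolist equates marginal revenue to marginal cost: 250 − 8Q = 170, so Q = 10. From demand, P = 210.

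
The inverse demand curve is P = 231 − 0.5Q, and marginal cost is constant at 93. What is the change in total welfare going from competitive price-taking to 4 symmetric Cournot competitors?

TS falls by 761.76

Under competition P = MC = 93, so Q = (231 − 93)/0.5 = 276.
CS = ½·(231 − 93)·276 = 19044; PS = (93 − 93)·276 = 0; TS = 19044.
Cournot with 4 identical firms: the symmetric best-response condition is 231 − 2.5q = 93. Each firm produces q = 55.2, total output Q = 220.8, price P = 120.6.
CS = ½·(231 − 120.6)·220.8 = 12188.16; PS = (120.6 − 93)·220.8 = 6094.08; TS = 18282.24.
Change in total welfare: 18282.24 − 19044 = −761.76.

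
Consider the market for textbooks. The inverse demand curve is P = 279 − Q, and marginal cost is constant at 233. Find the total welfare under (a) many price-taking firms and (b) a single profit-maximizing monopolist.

Competitive firms price at marginal cost: P = 233, giving Q = 46.
CS = ½·(279 − 233)·46 = 1058; PS = (233 − 233)·46 = 0; TS = 1058.
The monopolist equates marginal revenue to marginal cost: 279 − 2Q = 233, so Q = 23. From demand, P = 256.
CS = ½·(279 − 256)·23 = 264.5; PS = (256 − 233)·23 = 529; TS = 793.5.

Competition: TS = 1058; Monopoly: TS = 793.5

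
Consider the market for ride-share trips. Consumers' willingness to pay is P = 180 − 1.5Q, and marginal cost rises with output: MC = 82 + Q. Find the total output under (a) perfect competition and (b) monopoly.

Competitive equilibrium sets price equal to marginal cost: 180 − 1.5Q = 82 + Q, so Q = 39.2 and P = 121.2.
The monopolist equates marginal revenue to marginal cost: 180 − 3Q = 82 + Q, so Q = 24.5. From demand, P = 143.25.

Competition: Q = 39.2; Monopoly: Q = 24.5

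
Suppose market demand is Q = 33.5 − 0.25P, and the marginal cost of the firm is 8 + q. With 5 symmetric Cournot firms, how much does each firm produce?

q_i = 5.04

Inverting demand: P = 134 − 4Q.
In a 5-firm Cournot equilibrium, symmetry and the first-order condition give q = (134 − 8)/(25) = 5.04. So Q = 25.2 and P = 33.2.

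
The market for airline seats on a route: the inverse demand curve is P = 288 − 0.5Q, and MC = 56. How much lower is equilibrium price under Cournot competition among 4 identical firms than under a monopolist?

A monopolist chooses Q where MR = MC. MR = 288 − Q; setting this equal to 56 gives Q = 232 and P = 172.
With 4 symmetric Cournot firms, each firm's FOC gives 288 − 2.5q = 56, so q = 92.8, Q = 4·92.8 = 371.2, and P = 102.4.
Change in equilibrium price: 102.4 − 172 = −69.6.

P falls by 69.6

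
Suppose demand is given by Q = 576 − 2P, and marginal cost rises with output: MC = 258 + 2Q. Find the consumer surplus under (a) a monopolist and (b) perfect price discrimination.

Inverting demand: P = 288 − 0.5Q.
The monopolist equates marginal revenue to marginal cost: 288 − Q = 258 + 2Q, so Q = 10. From demand, P = 283.
CS = ½·(288 − 283)·10 = 25.
Under first-degree price discrimination the firm charges each unit its demand price and produces up to where P = MC, i.e. Q = 12. Consumer surplus is zero; producer surplus equals total surplus.
CS = 0.

Monopoly: CS = 25; Perfect PD: CS = 0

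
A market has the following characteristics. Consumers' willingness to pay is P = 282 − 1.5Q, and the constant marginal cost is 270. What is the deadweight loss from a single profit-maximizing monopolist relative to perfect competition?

DWL = 12

Competitive firms price at marginal cost: P = 270, giving Q = 8.
Monopoly sets MR = MC: 282 − 3Q = 270 ⇒ Q = 4, P = 282 − 1.5·4 = 276.
DWL is the triangle between Q = 4 and Q = 8: ½·(8 − 4)·(276 − 270) = 12.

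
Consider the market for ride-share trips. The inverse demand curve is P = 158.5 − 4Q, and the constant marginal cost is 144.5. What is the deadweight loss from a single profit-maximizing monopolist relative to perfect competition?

Under competition P = MC = 144.5, so Q = (158.5 − 144.5)/4 = 3.5.
A monopolist chooses Q where MR = MC. MR = 158.5 − 8Q; setting this equal to 144.5 gives Q = 1.75 and P = 151.5.
DWL is the triangle between Q = 1.75 and Q = 3.5: ½·(3.5 − 1.75)·(151.5 − 144.5) = 6.125.

DWL = 6.125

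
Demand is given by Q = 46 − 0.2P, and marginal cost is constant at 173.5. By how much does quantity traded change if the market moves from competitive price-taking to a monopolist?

Inverting demand: P = 230 − 5Q.
Under competition P = MC = 173.5, so Q = (230 − 173.5)/5 = 11.3.
Monopoly sets MR = MC: 230 − 10Q = 173.5 ⇒ Q = 5.65, P = 230 − 5·5.65 = 201.75.
Change in quantity traded: 5.65 − 11.3 = −5.65.

Q falls by 5.65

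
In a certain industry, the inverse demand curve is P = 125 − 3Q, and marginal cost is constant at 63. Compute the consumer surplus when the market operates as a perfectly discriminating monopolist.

Under first-degree price discrimination the firm charges each unit its demand price and produces up to where P = MC, i.e. Q = 62/3. Consumer surplus is zero; producer surplus equals total surplus.
CS = 0.

CS = 0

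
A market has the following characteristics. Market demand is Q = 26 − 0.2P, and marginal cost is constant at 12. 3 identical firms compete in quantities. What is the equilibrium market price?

Inverting demand: P = 130 − 5Q.
In a 3-firm Cournot equilibrium, symmetry and the first-order condition give q = (130 − 12)/(20) = 5.9. So Q = 17.7 and P = 41.5.

P = 41.5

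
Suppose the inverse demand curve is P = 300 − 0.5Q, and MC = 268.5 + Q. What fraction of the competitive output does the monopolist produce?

Q_m/Q_c = 0.75

A monopolist chooses Q where MR = MC. MR = 300 − Q; setting this equal to 268.5 + Q gives Q = 15.75 and P = 292.125.
Under competition P = MC: 300 − 0.5Q = 268.5 + Q ⇒ Q = 21, P = 289.5.
Ratio Q_m/Q_c = 15.75/21 = 0.75.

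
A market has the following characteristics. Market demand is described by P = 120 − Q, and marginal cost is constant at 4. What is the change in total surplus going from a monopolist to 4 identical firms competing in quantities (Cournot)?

The monopolist equates marginal revenue to marginal cost: 120 − 2Q = 4, so Q = 58. From demand, P = 62.
CS = ½·(120 − 62)·58 = 1682; PS = (62 − 4)·58 = 3364; TS = 5046.
In a 4-firm Cournot equilibrium, symmetry and the first-order condition give q = (120 − 4)/(5) = 23.2. So Q = 92.8 and P = 27.2.
CS = ½·(120 − 27.2)·92.8 = 4305.92; PS = (27.2 − 4)·92.8 = 2152.96; TS = 6458.88.
Change in total surplus: 6458.88 − 5046 = 1412.88.

Total surplus rises by 1412.88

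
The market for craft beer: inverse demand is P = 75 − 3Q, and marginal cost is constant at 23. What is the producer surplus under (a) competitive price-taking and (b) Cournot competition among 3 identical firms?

Under competition P = MC = 23, so Q = (75 − 23)/3 = 52/3.
PS = (23 − 23)·52/3 = 0.
In a 3-firm Cournot equilibrium, symmetry and the first-order condition give q = (75 − 23)/(12) = 13/3. So Q = 13 and P = 36.
PS = (36 − 23)·13 = 169.

Competition: PS = 0; Cournot: PS = 169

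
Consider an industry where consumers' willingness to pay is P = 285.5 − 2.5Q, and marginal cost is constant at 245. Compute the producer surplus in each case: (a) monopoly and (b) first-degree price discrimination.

Monopoly sets MR = MC: 285.5 − 5Q = 245 ⇒ Q = 8.1, P = 285.5 − 2.5·8.1 = 265.25.
PS = (265.25 − 245)·8.1 = 164.025.
A perfectly discriminating monopolist sells every unit with P(Q) ≥ MC(Q), so output equals the competitive quantity Q = 16.2. Each buyer pays their reservation price, so CS = 0 and the firm captures all surplus.
PS = ½·(285.5 − 245)·16.2 = 328.05.

Monopoly: PS = 164.025; Perfect PD: PS = 328.05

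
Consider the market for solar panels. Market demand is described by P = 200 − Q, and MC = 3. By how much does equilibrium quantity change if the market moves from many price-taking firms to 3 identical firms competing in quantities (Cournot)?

Equilibrium quantity falls by 49.25

Competitive firms price at marginal cost: P = 3, giving Q = 197.
In a 3-firm Cournot equilibrium, symmetry and the first-order condition give q = (200 − 3)/(4) = 49.25. So Q = 147.75 and P = 52.25.
Change in equilibrium quantity: 147.75 − 197 = −49.25.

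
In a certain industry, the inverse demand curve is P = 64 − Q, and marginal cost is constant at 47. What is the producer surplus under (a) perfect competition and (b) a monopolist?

Under competition P = MC = 47, so Q = (64 − 47)/1 = 17.
PS = (47 − 47)·17 = 0.
The monopolist equates marginal revenue to marginal cost: 64 − 2Q = 47, so Q = 8.5. From demand, P = 55.5.
PS = (55.5 − 47)·8.5 = 72.25.

Competition: PS = 0; Monopoly: PS = 72.25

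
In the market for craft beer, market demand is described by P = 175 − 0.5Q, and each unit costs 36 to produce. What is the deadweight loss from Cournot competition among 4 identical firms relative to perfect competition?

DWL = 772.84

Competitive firms price at marginal cost: P = 36, giving Q = 278.
With 4 symmetric Cournot firms, each firm's FOC gives 175 − 2.5q = 36, so q = 55.6, Q = 4·55.6 = 222.4, and P = 63.8.
DWL is the triangle between Q = 222.4 and Q = 278: ½·(278 − 222.4)·(63.8 − 36) = 772.84.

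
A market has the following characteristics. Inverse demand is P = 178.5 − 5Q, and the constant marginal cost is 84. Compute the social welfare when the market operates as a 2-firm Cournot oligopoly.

TS = 793.8

Cournot with 2 identical firms: the symmetric best-response condition is 178.5 − 15q = 84. Each firm produces q = 6.3, total output Q = 12.6, price P = 115.5.
CS = ½·(178.5 − 115.5)·12.6 = 396.9; PS = (115.5 − 84)·12.6 = 396.9; TS = 793.8.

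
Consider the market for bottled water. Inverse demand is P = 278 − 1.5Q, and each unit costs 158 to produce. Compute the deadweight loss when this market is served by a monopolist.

Competitive firms price at marginal cost: P = 158, giving Q = 80.
A monopolist chooses Q where MR = MC. MR = 278 − 3Q; setting this equal to 158 gives Q = 40 and P = 218.
DWL is the triangle between Q = 40 and Q = 80: ½·(80 − 40)·(218 − 158) = 1200.

DWL = 1200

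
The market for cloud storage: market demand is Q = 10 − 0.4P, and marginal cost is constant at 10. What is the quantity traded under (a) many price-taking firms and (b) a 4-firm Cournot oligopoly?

Competition: Q = 6; Cournot: Q = 4.8

Inverting demand: P = 25 − 2.5Q.
Perfect competition: P = MC = 10, so 25 − 2.5Q = 10 and Q = 6.
In a 4-firm Cournot equilibrium, symmetry and the first-order condition give q = (25 − 10)/(12.5) = 1.2. So Q = 4.8 and P = 13.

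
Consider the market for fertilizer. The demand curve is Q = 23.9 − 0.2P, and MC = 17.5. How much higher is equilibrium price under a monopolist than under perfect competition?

Equilibrium price rises by 51

Inverting demand: P = 119.5 − 5Q.
Competitive firms price at marginal cost: P = 17.5, giving Q = 20.4.
A monopolist chooses Q where MR = MC. MR = 119.5 − 10Q; setting this equal to 17.5 gives Q = 10.2 and P = 68.5.
Change in equilibrium price: 68.5 − 17.5 = 51.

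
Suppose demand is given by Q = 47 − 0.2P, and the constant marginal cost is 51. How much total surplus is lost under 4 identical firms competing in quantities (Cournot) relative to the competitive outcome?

DWL = 135.424

Inverting demand: P = 235 − 5Q.
Competitive firms price at marginal cost: P = 51, giving Q = 36.8.
With 4 symmetric Cournot firms, each firm's FOC gives 235 − 25q = 51, so q = 7.36, Q = 4·7.36 = 29.44, and P = 87.8.
DWL is the triangle between Q = 29.44 and Q = 36.8: ½·(36.8 − 29.44)·(87.8 − 51) = 135.424.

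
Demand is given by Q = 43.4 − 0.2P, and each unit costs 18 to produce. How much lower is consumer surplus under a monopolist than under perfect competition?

Inverting demand: P = 217 − 5Q.
Perfect competition: P = MC = 18, so 217 − 5Q = 18 and Q = 39.8.
CS = ½·(217 − 18)·39.8 = 3960.1.
Monopoly sets MR = MC: 217 − 10Q = 18 ⇒ Q = 19.9, P = 217 − 5·19.9 = 117.5.
CS = ½·(217 − 117.5)·19.9 = 990.025.
Change in consumer surplus: 990.025 − 3960.1 = −2970.075.

Consumer surplus falls by 2970.075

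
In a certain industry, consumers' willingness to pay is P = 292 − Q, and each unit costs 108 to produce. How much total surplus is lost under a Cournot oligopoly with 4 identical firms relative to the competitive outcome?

Perfect competition: P = MC = 108, so 292 − Q = 108 and Q = 184.
In a 4-firm Cournot equilibrium, symmetry and the first-order condition give q = (292 − 108)/(5) = 36.8. So Q = 147.2 and P = 144.8.
DWL is the triangle between Q = 147.2 and Q = 184: ½·(184 − 147.2)·(144.8 − 108) = 677.12.

DWL = 677.12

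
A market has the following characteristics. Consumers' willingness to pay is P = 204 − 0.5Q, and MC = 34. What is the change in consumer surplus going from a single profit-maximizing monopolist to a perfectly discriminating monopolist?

Monopoly sets MR = MC: 204 − Q = 34 ⇒ Q = 170, P = 204 − 0.5·170 = 119.
CS = ½·(204 − 119)·170 = 7225.
A perfectly discriminating monopolist sells every unit with P(Q) ≥ MC(Q), so output equals the competitive quantity Q = 340. Each buyer pays their reservation price, so CS = 0 and the firm captures all surplus.
CS = 0.
Change in consumer surplus: 0 − 7225 = −7225.

CS falls by 7225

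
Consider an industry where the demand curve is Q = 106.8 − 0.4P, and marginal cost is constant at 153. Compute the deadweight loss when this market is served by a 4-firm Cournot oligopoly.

Inverting demand: P = 267 − 2.5Q.
Perfect competition: P = MC = 153, so 267 − 2.5Q = 153 and Q = 45.6.
With 4 symmetric Cournot firms, each firm's FOC gives 267 − 12.5q = 153, so q = 9.12, Q = 4·9.12 = 36.48, and P = 175.8.
DWL is the triangle between Q = 36.48 and Q = 45.6: ½·(45.6 − 36.48)·(175.8 − 153) = 103.968.

DWL = 103.968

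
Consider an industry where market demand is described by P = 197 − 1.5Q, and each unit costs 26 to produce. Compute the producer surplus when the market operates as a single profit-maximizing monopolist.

A monopolist chooses Q where MR = MC. MR = 197 − 3Q; setting this equal to 26 gives Q = 57 and P = 111.5.
PS = (111.5 − 26)·57 = 4873.5.

PS = 4873.5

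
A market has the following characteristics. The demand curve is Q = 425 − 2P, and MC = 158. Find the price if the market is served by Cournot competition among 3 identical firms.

Inverting demand: P = 212.5 − 0.5Q.
With 3 symmetric Cournot firms, each firm's FOC gives 212.5 − 2q = 158, so q = 27.25, Q = 3·27.25 = 81.75, and P = 171.625.

P = 171.625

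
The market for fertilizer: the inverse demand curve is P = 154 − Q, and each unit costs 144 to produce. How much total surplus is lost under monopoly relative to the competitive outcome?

Competitive firms price at marginal cost: P = 144, giving Q = 10.
A monopolist chooses Q where MR = MC. MR = 154 − 2Q; setting this equal to 144 gives Q = 5 and P = 149.
DWL is the triangle between Q = 5 and Q = 10: ½·(10 − 5)·(149 − 144) = 12.5.

DWL = 12.5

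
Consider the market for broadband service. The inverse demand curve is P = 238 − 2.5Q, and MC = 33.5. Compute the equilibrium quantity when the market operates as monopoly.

Q = 40.9

Monopoly sets MR = MC: 238 − 5Q = 33.5 ⇒ Q = 40.9, P = 238 − 2.5·40.9 = 135.75.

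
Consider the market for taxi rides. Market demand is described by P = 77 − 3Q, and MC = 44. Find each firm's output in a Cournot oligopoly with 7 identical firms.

q_i = 1.375

In a 7-firm Cournot equilibrium, symmetry and the first-order condition give q = (77 − 44)/(24) = 1.375. So Q = 9.625 and P = 48.125.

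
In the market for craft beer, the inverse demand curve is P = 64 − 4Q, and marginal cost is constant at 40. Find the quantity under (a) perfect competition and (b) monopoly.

Competition: Q = 6; Monopoly: Q = 3

Competitive firms price at marginal cost: P = 40, giving Q = 6.
The monopolist equates marginal revenue to marginal cost: 64 − 8Q = 40, so Q = 3. From demand, P = 52.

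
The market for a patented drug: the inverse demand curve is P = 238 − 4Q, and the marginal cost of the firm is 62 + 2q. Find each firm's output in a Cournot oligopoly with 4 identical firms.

With 4 symmetric Cournot firms, each firm's FOC gives 238 − 20q = 62 + 2q, so q = 8, Q = 4·8 = 32, and P = 110.

q_i = 8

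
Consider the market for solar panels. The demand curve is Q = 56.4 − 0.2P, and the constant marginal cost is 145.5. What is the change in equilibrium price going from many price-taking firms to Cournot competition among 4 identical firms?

P rises by 27.3

Inverting demand: P = 282 − 5Q.
Perfect competition: P = MC = 145.5, so 282 − 5Q = 145.5 and Q = 27.3.
In a 4-firm Cournot equilibrium, symmetry and the first-order condition give q = (282 − 145.5)/(25) = 5.46. So Q = 21.84 and P = 172.8.
Change in equilibrium price: 172.8 − 145.5 = 27.3.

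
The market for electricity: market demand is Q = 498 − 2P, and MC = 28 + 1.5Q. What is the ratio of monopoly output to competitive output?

Inverting demand: P = 249 − 0.5Q.
The monopolist equates marginal revenue to marginal cost: 249 − Q = 28 + 1.5Q, so Q = 88.4. From demand, P = 204.8.
Under competition P = MC: 249 − 0.5Q = 28 + 1.5Q ⇒ Q = 110.5, P = 193.75.
Ratio Q_m/Q_c = 88.4/110.5 = 0.8.

Q_m/Q_c = 0.8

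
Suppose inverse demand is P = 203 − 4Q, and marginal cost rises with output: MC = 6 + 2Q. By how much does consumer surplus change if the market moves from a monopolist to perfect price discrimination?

Consumer surplus falls by 776.18

The monopolist equates marginal revenue to marginal cost: 203 − 8Q = 6 + 2Q, so Q = 19.7. From demand, P = 124.2.
CS = ½·(203 − 124.2)·19.7 = 776.18.
With perfect price discrimination, output is the efficient level Q = 197/6 (where demand meets MC), but every buyer pays their willingness to pay: CS = 0 and PS = total surplus.
CS = 0.
Change in consumer surplus: 0 − 776.18 = −776.18.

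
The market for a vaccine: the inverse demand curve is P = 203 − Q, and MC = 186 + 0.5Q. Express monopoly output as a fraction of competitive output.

Q_m/Q_c = 0.6

The monopolist equates marginal revenue to marginal cost: 203 − 2Q = 186 + 0.5Q, so Q = 6.8. From demand, P = 196.2.
Competitive equilibrium sets price equal to marginal cost: 203 − Q = 186 + 0.5Q, so Q = 34/3 and P = 575/3.
Ratio Q_m/Q_c = 6.8/(34/3) = 0.6.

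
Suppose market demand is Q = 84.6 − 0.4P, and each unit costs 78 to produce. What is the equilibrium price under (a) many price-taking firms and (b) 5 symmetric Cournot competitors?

Competition: P = 78; Cournot: P = 100.25

Inverting demand: P = 211.5 − 2.5Q.
Under competition P = MC = 78, so Q = (211.5 − 78)/2.5 = 53.4.
In a 5-firm Cournot equilibrium, symmetry and the first-order condition give q = (211.5 − 78)/(15) = 8.9. So Q = 44.5 and P = 100.25.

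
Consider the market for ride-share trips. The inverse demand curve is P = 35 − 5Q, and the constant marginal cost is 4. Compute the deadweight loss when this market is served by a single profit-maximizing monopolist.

DWL = 24.025

Competitive firms price at marginal cost: P = 4, giving Q = 6.2.
Monopoly sets MR = MC: 35 − 10Q = 4 ⇒ Q = 3.1, P = 35 − 5·3.1 = 19.5.
DWL is the triangle between Q = 3.1 and Q = 6.2: ½·(6.2 − 3.1)·(19.5 − 4) = 24.025.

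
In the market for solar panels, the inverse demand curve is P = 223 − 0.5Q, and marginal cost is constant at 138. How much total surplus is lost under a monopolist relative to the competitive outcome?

DWL = 1806.25

Perfect competition: P = MC = 138, so 223 − 0.5Q = 138 and Q = 170.
A monopolist chooses Q where MR = MC. MR = 223 − Q; setting this equal to 138 gives Q = 85 and P = 180.5.
DWL is the triangle between Q = 85 and Q = 170: ½·(170 − 85)·(180.5 − 138) = 1806.25.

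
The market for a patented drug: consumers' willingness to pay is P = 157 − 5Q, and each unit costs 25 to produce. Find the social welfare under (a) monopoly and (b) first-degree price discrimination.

Monopoly sets MR = MC: 157 − 10Q = 25 ⇒ Q = 13.2, P = 157 − 5·13.2 = 91.
CS = ½·(157 − 91)·13.2 = 435.6; PS = (91 − 25)·13.2 = 871.2; TS = 1306.8.
With perfect price discrimination, output is the efficient level Q = 26.4 (where demand meets MC), but every buyer pays their willingness to pay: CS = 0 and PS = total surplus.
TS = 1742.4 (equal to competitive TS).

Monopoly: TS = 1306.8; Perfect PD: TS = 1742.4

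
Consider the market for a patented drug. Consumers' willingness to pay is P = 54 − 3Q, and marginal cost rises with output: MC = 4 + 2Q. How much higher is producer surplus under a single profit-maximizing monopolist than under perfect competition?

Under competition P = MC: 54 − 3Q = 4 + 2Q ⇒ Q = 10, P = 24.
PS = P·Q − VC(Q) = 24·10 − (4·10 + ½·2·10²) = 100.
The monopolist equates marginal revenue to marginal cost: 54 − 6Q = 4 + 2Q, so Q = 6.25. From demand, P = 35.25.
PS = P·Q − VC(Q) = 35.25·6.25 − (4·6.25 + ½·2·6.25²) = 156.25.
Change in producer surplus: 156.25 − 100 = 56.25.

PS rises by 56.25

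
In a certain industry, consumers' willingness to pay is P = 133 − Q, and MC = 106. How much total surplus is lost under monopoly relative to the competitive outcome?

Perfect competition: P = MC = 106, so 133 − Q = 106 and Q = 27.
The monopolist equates marginal revenue to marginal cost: 133 − 2Q = 106, so Q = 13.5. From demand, P = 119.5.
DWL is the triangle between Q = 13.5 and Q = 27: ½·(27 − 13.5)·(119.5 − 106) = 91.125.

DWL = 91.125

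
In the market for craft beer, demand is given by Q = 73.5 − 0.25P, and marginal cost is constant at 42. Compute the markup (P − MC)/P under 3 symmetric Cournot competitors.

Inverting demand: P = 294 − 4Q.
With 3 symmetric Cournot firms, each firm's FOC gives 294 − 16q = 42, so q = 15.75, Q = 3·15.75 = 47.25, and P = 105.
Lerner index = (P − MC)/P = (105 − 42)/105 = 0.6.

Lerner index = 0.6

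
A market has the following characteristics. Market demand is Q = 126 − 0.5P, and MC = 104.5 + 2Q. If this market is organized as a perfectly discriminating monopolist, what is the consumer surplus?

CS = 0

Inverting demand: P = 252 − 2Q.
With perfect price discrimination, output is the efficient level Q = 36.875 (where demand meets MC), but every buyer pays their willingness to pay: CS = 0 and PS = total surplus.
CS = 0.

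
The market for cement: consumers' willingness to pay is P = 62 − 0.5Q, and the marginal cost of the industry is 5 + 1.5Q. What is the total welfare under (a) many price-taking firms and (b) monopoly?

Under competition P = MC: 62 − 0.5Q = 5 + 1.5Q ⇒ Q = 28.5, P = 47.75.
CS = ½·(62 − 47.75)·28.5 = 3249/16; PS = (47.75·28.5 − 5·28.5 − ½·1.5·28.5²) = 9747/16; TS = 812.25.
The monopolist equates marginal revenue to marginal cost: 62 − Q = 5 + 1.5Q, so Q = 22.8. From demand, P = 50.6.
CS = ½·(62 − 50.6)·22.8 = 129.96; PS = (50.6·22.8 − 5·22.8 − ½·1.5·22.8²) = 649.8; TS = 779.76.

Competition: TS = 812.25; Monopoly: TS = 779.76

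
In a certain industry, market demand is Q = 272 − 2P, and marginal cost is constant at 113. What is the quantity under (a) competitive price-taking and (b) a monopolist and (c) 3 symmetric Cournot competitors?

Inverting demand: P = 136 − 0.5Q.
Perfect competition: P = MC = 113, so 136 − 0.5Q = 113 and Q = 46.
A monopolist chooses Q where MR = MC. MR = 136 − Q; setting this equal to 113 gives Q = 23 and P = 124.5.
In a 3-firm Cournot equilibrium, symmetry and the first-order condition give q = (136 − 113)/(2) = 11.5. So Q = 34.5 and P = 118.75.

Competition: Q = 46; Monopoly: Q = 23; Cournot: Q = 34.5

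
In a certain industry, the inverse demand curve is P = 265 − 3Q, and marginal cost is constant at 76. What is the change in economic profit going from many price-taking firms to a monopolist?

Economic profit rises by 2976.75

Competitive firms price at marginal cost: P = 76, giving Q = 63.
Profit = (76 − 76)·63 = 0.
Monopoly sets MR = MC: 265 − 6Q = 76 ⇒ Q = 31.5, P = 265 − 3·31.5 = 170.5.
Profit = (170.5 − 76)·31.5 = 2976.75.
Change in economic profit: 2976.75 − 0 = 2976.75.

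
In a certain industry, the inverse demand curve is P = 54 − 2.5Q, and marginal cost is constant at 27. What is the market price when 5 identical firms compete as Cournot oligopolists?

P = 31.5

Cournot with 5 identical firms: the symmetric best-response condition is 54 − 15q = 27. Each firm produces q = 1.8, total output Q = 9, price P = 31.5.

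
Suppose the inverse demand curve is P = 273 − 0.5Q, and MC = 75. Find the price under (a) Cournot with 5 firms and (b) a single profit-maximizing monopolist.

Cournot: P = 108; Monopoly: P = 174

Cournot with 5 identical firms: the symmetric best-response condition is 273 − 3q = 75. Each firm produces q = 66, total output Q = 330, price P = 108.
A monopolist chooses Q where MR = MC. MR = 273 − Q; setting this equal to 75 gives Q = 198 and P = 174.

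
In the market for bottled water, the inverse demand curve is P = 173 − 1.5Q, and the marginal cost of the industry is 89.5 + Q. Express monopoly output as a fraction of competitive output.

Q_m/Q_c = 0.625

Monopoly sets MR = MC: 173 − 3Q = 89.5 + Q ⇒ Q = 20.875, P = 173 − 1.5·20.875 = 2267/16.
Competitive equilibrium sets price equal to marginal cost: 173 − 1.5Q = 89.5 + Q, so Q = 33.4 and P = 122.9.
Ratio Q_m/Q_c = 20.875/33.4 = 0.625.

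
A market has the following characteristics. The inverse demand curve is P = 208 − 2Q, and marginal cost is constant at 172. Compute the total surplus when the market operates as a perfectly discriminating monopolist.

TS = 324

A perfectly discriminating monopolist sells every unit with P(Q) ≥ MC(Q), so output equals the competitive quantity Q = 18. Each buyer pays their reservation price, so CS = 0 and the firm captures all surplus.
TS = 324 (equal to competitive TS).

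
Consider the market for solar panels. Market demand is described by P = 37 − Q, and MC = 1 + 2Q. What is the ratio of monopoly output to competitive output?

Q_m/Q_c = 0.75

The monopolist equates marginal revenue to marginal cost: 37 − 2Q = 1 + 2Q, so Q = 9. From demand, P = 28.
Under competition P = MC: 37 − Q = 1 + 2Q ⇒ Q = 12, P = 25.
Ratio Q_m/Q_c = 9/12 = 0.75.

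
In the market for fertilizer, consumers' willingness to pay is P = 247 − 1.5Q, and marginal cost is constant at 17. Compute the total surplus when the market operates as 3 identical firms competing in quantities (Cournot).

In a 3-firm Cournot equilibrium, symmetry and the first-order condition give q = (247 − 17)/(6) = 115/3. So Q = 115 and P = 74.5.
CS = ½·(247 − 74.5)·115 = 9918.75; PS = (74.5 − 17)·115 = 6612.5; TS = 16531.25.

TS = 16531.25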